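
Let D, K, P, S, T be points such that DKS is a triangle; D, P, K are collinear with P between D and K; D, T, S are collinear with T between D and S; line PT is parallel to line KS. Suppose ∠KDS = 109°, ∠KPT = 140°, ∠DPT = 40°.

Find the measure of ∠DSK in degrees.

1. ∠PDT = 109°  [P on DK, T on DS]
2. ∠DTP = 31°  [△DPT]
3. ∠DSK = 31°  [PT∥KS, corresponding at T]

∠DSK = 31°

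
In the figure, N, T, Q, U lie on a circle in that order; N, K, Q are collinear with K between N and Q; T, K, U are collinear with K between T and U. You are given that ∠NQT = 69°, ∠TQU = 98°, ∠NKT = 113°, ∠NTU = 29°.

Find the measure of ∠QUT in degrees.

∠QUT = 38°

1. ∠QKU = 113°  [vertical angles at K]
2. ∠NQU = 29°  [same arc NU]
3. ∠QUT = 38°  [△QKU]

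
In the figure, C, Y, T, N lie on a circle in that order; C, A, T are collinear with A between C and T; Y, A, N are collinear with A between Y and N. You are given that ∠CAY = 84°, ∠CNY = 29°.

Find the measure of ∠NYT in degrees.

1. ∠TAY = 96°  [linear pair at A on CT]
2. ∠CTY = 29°  [same arc CY]
3. ∠NYT = 55°  [△YAT]

∠NYT = 55°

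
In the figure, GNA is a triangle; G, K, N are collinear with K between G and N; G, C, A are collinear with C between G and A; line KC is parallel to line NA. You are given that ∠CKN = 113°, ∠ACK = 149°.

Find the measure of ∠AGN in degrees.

1. ∠CKG = 67°  [linear pair at K on GN]
2. ∠GCK = 31°  [linear pair at C on GA]
3. ∠CGK = 82°  [△GKC]
4. ∠AGN = 82°  [K on GN, C on GA]

∠AGN = 82°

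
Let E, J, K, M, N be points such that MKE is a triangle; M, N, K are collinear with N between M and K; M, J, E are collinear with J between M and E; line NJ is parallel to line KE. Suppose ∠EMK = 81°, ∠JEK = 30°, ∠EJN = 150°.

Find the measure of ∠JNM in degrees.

∠JNM = 69°

1. ∠JMN = 81°  [N on MK, J on ME]
2. ∠MJN = 30°  [linear pair at J on ME]
3. ∠JNM = 69°  [△MNJ]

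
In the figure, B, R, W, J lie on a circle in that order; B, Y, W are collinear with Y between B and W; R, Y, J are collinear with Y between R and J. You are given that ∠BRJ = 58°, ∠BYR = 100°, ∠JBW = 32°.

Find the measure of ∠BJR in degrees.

1. ∠JYW = 100°  [vertical angles at Y]
2. ∠BYJ = 80°  [linear pair at Y on BW]
3. ∠BJR = 68°  [△BYJ]

∠BJR = 68°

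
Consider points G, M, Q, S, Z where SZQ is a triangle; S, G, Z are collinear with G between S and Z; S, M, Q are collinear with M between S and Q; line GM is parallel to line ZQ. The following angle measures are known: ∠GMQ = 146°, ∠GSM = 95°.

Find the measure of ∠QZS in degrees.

1. ∠GMS = 34°  [linear pair at M on SQ]
2. ∠MGS = 51°  [△SGM]
3. ∠QZS = 51°  [GM∥ZQ, corresponding at G]

∠QZS = 51°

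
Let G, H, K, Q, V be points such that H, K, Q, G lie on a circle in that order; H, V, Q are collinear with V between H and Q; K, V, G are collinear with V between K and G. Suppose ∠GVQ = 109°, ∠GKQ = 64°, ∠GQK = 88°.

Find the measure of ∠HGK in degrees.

1. ∠GVH = 71°  [linear pair at V on HQ]
2. ∠GHQ = 64°  [same arc QG]
3. ∠HGK = 45°  [△HVG]

∠HGK = 45°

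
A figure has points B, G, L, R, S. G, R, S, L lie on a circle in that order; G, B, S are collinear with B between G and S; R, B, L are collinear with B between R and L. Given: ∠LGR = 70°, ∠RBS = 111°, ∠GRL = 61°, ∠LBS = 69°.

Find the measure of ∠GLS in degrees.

∠GLS = 99°

1. ∠GLR = 49°  [△GRL]
2. ∠GBL = 111°  [vertical angles at B]
3. ∠GSL = 61°  [same arc GL]
4. ∠LGS = 20°  [△GBL]
5. ∠GLS = 99°  [△GSL]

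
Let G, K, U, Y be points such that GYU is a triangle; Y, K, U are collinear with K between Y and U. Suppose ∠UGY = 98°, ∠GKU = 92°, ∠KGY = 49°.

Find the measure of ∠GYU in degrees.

1. ∠GKY = 88°  [linear pair at K on YU]
2. ∠GYK = 43°  [△GYK]
3. ∠GYU = 43°  [K on ray YU]

∠GYU = 43°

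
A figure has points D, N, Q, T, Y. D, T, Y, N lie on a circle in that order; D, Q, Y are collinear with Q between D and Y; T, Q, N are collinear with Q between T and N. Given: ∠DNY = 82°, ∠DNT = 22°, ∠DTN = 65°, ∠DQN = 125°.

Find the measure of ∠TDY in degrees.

1. ∠DTY = 98°  [cyclic DTYN, opposite ∠T+∠N]
2. ∠DYT = 22°  [same arc DT]
3. ∠TDY = 60°  [△DTY]

∠TDY = 60°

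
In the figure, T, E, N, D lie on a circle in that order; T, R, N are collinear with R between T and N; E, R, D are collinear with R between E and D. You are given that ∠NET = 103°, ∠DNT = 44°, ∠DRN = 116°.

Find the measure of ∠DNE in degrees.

∠DNE = 101°

1. ∠NDT = 77°  [cyclic TEND, opposite ∠E+∠D]
2. ∠DTN = 59°  [△TND]
3. ∠EDN = 20°  [△NRD]
4. ∠DEN = 59°  [same arc ND]
5. ∠DNE = 101°  [△END]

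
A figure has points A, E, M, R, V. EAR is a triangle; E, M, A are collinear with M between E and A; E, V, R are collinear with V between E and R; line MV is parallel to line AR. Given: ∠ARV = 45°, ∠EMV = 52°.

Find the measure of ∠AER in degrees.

∠AER = 83°

1. ∠ARE = 45°  [V on ray RE]
2. ∠EAR = 52°  [MV∥AR, corresponding at M]
3. ∠AER = 83°  [△EAR]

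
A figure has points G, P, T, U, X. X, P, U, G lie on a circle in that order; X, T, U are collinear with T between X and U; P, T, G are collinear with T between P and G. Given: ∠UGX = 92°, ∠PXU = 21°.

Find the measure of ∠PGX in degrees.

1. ∠UPX = 88°  [cyclic XPUG, opposite ∠P+∠G]
2. ∠PUX = 71°  [△XPU]
3. ∠PGX = 71°  [same arc XP]

∠PGX = 71°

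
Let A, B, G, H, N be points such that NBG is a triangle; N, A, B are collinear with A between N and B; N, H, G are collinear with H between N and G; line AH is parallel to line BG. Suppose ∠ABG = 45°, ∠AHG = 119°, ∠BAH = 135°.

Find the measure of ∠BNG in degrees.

1. ∠AHN = 61°  [linear pair at H on NG]
2. ∠HAN = 45°  [linear pair at A on NB]
3. ∠ANH = 74°  [△NAH]
4. ∠BNG = 74°  [A on NB, H on NG]

∠BNG = 74°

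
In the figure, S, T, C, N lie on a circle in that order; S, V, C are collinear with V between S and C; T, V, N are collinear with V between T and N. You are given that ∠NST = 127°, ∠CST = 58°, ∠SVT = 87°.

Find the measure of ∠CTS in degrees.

∠CTS = 104°

1. ∠NCT = 53°  [cyclic STCN, opposite ∠S+∠C]
2. ∠CNT = 58°  [same arc TC]
3. ∠CVT = 93°  [linear pair at V on SC]
4. ∠CTN = 69°  [△TCN]
5. ∠SCT = 18°  [△TVC]
6. ∠CTS = 104°  [△STC]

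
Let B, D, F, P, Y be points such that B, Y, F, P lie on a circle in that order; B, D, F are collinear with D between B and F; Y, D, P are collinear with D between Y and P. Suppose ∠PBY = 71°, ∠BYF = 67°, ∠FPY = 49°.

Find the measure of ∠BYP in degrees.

1. ∠FBY = 49°  [same arc YF]
2. ∠BFY = 64°  [△BYF]
3. ∠BPY = 64°  [same arc BY]
4. ∠BYP = 45°  [△BYP]

∠BYP = 45°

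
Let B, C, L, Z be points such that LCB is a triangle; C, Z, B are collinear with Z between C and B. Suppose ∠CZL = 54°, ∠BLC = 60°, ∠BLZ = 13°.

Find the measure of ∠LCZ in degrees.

1. ∠BZL = 126°  [linear pair at Z on CB]
2. ∠LBZ = 41°  [△LZB]
3. ∠CBL = 41°  [Z on ray BC]
4. ∠BCL = 79°  [△LCB]
5. ∠LCZ = 79°  [Z on ray CB]

∠LCZ = 79°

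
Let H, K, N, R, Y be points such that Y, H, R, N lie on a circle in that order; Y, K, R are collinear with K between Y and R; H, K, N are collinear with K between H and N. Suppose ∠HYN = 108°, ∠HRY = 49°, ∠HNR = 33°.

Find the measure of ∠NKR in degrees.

1. ∠HNY = 49°  [same arc YH]
2. ∠HYR = 33°  [same arc HR]
3. ∠NHY = 23°  [△YHN]
4. ∠HKY = 124°  [△YKH]
5. ∠NKR = 124°  [vertical angles at K]

∠NKR = 124°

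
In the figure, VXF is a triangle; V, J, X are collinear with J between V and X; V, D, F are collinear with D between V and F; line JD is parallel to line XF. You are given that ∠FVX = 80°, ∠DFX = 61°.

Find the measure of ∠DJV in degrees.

1. ∠VFX = 61°  [D on ray FV]
2. ∠FXV = 39°  [△VXF]
3. ∠DJV = 39°  [JD∥XF, corresponding at J]

∠DJV = 39°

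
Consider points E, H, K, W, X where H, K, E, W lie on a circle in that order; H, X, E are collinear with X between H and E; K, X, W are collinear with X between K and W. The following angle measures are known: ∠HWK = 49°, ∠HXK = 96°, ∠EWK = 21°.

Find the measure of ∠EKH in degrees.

1. ∠HEK = 49°  [same arc HK]
2. ∠EHK = 21°  [same arc KE]
3. ∠EKH = 110°  [△HKE]

∠EKH = 110°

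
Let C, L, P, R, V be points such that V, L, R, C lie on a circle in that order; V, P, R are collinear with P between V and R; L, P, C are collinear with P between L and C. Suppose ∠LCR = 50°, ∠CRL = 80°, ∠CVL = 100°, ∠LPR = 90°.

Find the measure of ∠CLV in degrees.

1. ∠LVR = 50°  [same arc LR]
2. ∠LPV = 90°  [linear pair at P on VR]
3. ∠CLV = 40°  [△VPL]

∠CLV = 40°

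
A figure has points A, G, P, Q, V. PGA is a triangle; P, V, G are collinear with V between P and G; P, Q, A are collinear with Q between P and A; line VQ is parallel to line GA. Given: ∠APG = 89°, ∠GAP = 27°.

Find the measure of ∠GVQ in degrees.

∠GVQ = 116°

1. ∠AGP = 64°  [△PGA]
2. ∠PVQ = 64°  [VQ∥GA, corresponding at V]
3. ∠GVQ = 116°  [linear pair at V on PG]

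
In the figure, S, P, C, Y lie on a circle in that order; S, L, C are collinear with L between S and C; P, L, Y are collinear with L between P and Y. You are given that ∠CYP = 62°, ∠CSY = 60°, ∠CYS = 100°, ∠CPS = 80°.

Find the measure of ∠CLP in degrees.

∠CLP = 82°

1. ∠CSP = 62°  [same arc PC]
2. ∠CPY = 60°  [same arc CY]
3. ∠PCS = 38°  [△SPC]
4. ∠CLP = 82°  [△PLC]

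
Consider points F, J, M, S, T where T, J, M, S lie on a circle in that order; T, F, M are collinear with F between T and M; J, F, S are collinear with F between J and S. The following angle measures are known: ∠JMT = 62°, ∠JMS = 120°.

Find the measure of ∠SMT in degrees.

∠SMT = 58°

1. ∠JST = 62°  [same arc TJ]
2. ∠JTS = 60°  [cyclic TJMS, opposite ∠T+∠M]
3. ∠SJT = 58°  [△TJS]
4. ∠SMT = 58°  [same arc TS]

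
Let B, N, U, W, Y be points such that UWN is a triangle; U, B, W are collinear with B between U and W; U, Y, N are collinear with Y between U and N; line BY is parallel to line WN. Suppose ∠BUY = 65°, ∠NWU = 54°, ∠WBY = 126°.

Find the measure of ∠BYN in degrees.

1. ∠NUW = 65°  [B on UW, Y on UN]
2. ∠UNW = 61°  [△UWN]
3. ∠BYU = 61°  [BY∥WN, corresponding at Y]
4. ∠BYN = 119°  [linear pair at Y on UN]

∠BYN = 119°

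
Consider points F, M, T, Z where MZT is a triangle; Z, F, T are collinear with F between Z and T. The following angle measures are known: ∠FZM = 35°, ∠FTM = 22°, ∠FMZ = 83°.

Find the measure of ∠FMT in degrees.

∠FMT = 40°

1. ∠MFZ = 62°  [△MZF]
2. ∠MFT = 118°  [linear pair at F on ZT]
3. ∠FMT = 40°  [△MFT]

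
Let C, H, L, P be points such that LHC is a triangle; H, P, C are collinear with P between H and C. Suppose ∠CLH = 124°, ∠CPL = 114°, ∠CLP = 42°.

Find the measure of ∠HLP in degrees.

∠HLP = 82°

1. ∠LCP = 24°  [△LPC]
2. ∠HPL = 66°  [linear pair at P on HC]
3. ∠HCL = 24°  [P on ray CH]
4. ∠CHL = 32°  [△LHC]
5. ∠LHP = 32°  [P on ray HC]
6. ∠HLP = 82°  [△LHP]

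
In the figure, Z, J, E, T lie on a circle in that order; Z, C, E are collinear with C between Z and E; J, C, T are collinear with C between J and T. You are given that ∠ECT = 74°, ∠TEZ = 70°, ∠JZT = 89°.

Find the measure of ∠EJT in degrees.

1. ∠ETJ = 36°  [△ECT]
2. ∠JET = 91°  [cyclic ZJET, opposite ∠Z+∠E]
3. ∠EJT = 53°  [△JET]

∠EJT = 53°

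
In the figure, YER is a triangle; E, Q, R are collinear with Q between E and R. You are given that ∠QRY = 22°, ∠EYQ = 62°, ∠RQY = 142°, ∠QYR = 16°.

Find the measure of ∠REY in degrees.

∠REY = 80°

1. ∠EQY = 38°  [linear pair at Q on ER]
2. ∠QEY = 80°  [△YEQ]
3. ∠REY = 80°  [Q on ray ER]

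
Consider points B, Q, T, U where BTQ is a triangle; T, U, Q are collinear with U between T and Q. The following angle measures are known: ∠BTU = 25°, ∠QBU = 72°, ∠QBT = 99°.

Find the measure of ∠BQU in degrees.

1. ∠BTQ = 25°  [U on ray TQ]
2. ∠BQT = 56°  [△BTQ]
3. ∠BQU = 56°  [U on ray QT]

∠BQU = 56°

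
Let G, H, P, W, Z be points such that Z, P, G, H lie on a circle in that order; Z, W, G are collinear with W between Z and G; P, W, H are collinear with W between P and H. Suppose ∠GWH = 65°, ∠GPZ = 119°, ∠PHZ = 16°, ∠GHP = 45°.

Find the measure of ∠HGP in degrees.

1. ∠PWZ = 65°  [vertical angles at W]
2. ∠PGZ = 16°  [same arc ZP]
3. ∠GWP = 115°  [linear pair at W on ZG]
4. ∠GPH = 49°  [△PWG]
5. ∠HGP = 86°  [△PGH]

∠HGP = 86°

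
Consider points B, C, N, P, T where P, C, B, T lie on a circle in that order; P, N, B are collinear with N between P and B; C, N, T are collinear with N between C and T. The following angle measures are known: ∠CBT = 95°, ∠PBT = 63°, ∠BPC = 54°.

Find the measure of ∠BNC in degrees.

1. ∠PCT = 63°  [same arc PT]
2. ∠CNP = 63°  [△PNC]
3. ∠BNC = 117°  [linear pair at N on PB]

∠BNC = 117°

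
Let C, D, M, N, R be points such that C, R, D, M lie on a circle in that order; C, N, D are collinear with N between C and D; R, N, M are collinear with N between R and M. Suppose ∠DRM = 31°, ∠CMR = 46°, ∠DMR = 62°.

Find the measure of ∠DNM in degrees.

1. ∠DCM = 31°  [same arc DM]
2. ∠CNM = 103°  [△CNM]
3. ∠DNM = 77°  [linear pair at N on CD]

∠DNM = 77°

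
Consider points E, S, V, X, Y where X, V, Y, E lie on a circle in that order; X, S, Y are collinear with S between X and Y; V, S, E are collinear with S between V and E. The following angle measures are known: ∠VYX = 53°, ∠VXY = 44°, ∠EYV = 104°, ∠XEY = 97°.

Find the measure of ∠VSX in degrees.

∠VSX = 85°

1. ∠VEX = 53°  [same arc XV]
2. ∠EXV = 76°  [cyclic XVYE, opposite ∠X+∠Y]
3. ∠EVX = 51°  [△XVE]
4. ∠VSX = 85°  [△XSV]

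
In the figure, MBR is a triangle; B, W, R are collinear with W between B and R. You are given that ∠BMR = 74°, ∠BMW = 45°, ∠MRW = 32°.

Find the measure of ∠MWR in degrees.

∠MWR = 119°

1. ∠BRM = 32°  [W on ray RB]
2. ∠MBR = 74°  [△MBR]
3. ∠MBW = 74°  [W on ray BR]
4. ∠BWM = 61°  [△MBW]
5. ∠MWR = 119°  [linear pair at W on BR]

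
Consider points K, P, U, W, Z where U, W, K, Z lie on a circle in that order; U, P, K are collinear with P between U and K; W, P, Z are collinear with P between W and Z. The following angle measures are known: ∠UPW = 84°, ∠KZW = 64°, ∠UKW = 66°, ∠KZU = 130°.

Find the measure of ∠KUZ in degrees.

1. ∠KPZ = 84°  [vertical angles at P]
2. ∠UKZ = 32°  [△KPZ]
3. ∠KUZ = 18°  [△UKZ]

∠KUZ = 18°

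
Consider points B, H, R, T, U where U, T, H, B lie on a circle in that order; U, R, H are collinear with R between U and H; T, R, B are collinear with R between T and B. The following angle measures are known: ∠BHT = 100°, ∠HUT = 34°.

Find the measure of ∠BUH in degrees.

1. ∠HBT = 34°  [same arc TH]
2. ∠BTH = 46°  [△THB]
3. ∠BUH = 46°  [same arc HB]

∠BUH = 46°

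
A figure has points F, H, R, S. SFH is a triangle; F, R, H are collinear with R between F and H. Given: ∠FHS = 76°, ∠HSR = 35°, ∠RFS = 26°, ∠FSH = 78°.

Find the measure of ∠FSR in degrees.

1. ∠RHS = 76°  [R on ray HF]
2. ∠HRS = 69°  [△SRH]
3. ∠FRS = 111°  [linear pair at R on FH]
4. ∠FSR = 43°  [△SFR]

∠FSR = 43°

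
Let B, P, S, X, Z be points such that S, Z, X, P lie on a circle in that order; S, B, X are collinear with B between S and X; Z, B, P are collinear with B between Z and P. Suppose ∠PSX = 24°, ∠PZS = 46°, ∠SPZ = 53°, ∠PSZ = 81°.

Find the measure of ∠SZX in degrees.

1. ∠PXS = 46°  [same arc SP]
2. ∠SPX = 110°  [△SXP]
3. ∠SZX = 70°  [cyclic SZXP, opposite ∠Z+∠P]

∠SZX = 70°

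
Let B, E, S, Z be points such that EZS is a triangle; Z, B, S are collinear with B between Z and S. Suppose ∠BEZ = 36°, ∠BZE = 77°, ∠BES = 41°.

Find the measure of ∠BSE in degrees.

1. ∠EBZ = 67°  [△EZB]
2. ∠EBS = 113°  [linear pair at B on ZS]
3. ∠BSE = 26°  [△EBS]

∠BSE = 26°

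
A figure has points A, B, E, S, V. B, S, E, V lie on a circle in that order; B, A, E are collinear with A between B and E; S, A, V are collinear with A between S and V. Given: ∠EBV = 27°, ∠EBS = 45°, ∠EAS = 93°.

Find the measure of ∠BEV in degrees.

∠BEV = 48°

1. ∠EVS = 45°  [same arc SE]
2. ∠BAV = 93°  [vertical angles at A]
3. ∠EAV = 87°  [linear pair at A on BE]
4. ∠BEV = 48°  [△EAV]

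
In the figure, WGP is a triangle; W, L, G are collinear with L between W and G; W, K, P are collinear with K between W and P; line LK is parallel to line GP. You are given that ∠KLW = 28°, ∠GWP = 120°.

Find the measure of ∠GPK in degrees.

∠GPK = 32°

1. ∠PGW = 28°  [LK∥GP, corresponding at L]
2. ∠GPW = 32°  [△WGP]
3. ∠GPK = 32°  [K on ray PW]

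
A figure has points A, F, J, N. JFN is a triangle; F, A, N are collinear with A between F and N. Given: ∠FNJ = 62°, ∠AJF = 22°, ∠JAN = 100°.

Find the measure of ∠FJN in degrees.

1. ∠FAJ = 80°  [linear pair at A on FN]
2. ∠AFJ = 78°  [△JFA]
3. ∠JFN = 78°  [A on ray FN]
4. ∠FJN = 40°  [△JFN]

∠FJN = 40°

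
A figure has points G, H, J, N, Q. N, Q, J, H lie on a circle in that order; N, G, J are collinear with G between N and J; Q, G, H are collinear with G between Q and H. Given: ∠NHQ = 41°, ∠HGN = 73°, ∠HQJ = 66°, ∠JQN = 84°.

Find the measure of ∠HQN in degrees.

1. ∠NJQ = 41°  [same arc NQ]
2. ∠JGQ = 73°  [vertical angles at G]
3. ∠JNQ = 55°  [△NQJ]
4. ∠NGQ = 107°  [linear pair at G on NJ]
5. ∠HQN = 18°  [△NGQ]

∠HQN = 18°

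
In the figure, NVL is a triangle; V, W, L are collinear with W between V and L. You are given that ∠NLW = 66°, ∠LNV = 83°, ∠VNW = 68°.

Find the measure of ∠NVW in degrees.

∠NVW = 31°

1. ∠NLV = 66°  [W on ray LV]
2. ∠LVN = 31°  [△NVL]
3. ∠NVW = 31°  [W on ray VL]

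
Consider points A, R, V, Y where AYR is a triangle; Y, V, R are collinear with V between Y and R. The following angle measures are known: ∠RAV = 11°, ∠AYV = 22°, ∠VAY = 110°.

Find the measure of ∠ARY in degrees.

1. ∠AVY = 48°  [△AYV]
2. ∠AVR = 132°  [linear pair at V on YR]
3. ∠ARV = 37°  [△AVR]
4. ∠ARY = 37°  [V on ray RY]

∠ARY = 37°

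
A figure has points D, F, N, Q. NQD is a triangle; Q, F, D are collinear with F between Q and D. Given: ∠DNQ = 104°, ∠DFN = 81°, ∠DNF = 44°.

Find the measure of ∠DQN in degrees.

∠DQN = 21°

1. ∠FDN = 55°  [△NFD]
2. ∠NDQ = 55°  [F on ray DQ]
3. ∠DQN = 21°  [△NQD]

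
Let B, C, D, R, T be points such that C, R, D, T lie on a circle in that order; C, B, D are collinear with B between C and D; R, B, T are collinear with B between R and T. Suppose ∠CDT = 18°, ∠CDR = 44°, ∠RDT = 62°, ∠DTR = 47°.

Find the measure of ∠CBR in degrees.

∠CBR = 115°

1. ∠CRT = 18°  [same arc CT]
2. ∠DCR = 47°  [same arc RD]
3. ∠CBR = 115°  [△CBR]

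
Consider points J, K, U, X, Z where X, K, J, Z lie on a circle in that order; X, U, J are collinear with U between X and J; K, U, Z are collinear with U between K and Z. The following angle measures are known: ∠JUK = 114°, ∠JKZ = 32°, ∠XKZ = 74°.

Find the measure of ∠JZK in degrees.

∠JZK = 40°

1. ∠XUZ = 114°  [vertical angles at U]
2. ∠XJZ = 74°  [same arc XZ]
3. ∠JUZ = 66°  [linear pair at U on XJ]
4. ∠JZK = 40°  [△JUZ]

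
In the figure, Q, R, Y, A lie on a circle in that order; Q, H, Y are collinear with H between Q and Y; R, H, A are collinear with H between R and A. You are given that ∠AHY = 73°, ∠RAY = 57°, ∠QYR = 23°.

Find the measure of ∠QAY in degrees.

∠QAY = 80°

1. ∠AHQ = 107°  [linear pair at H on QY]
2. ∠AYQ = 50°  [△YHA]
3. ∠QAR = 23°  [same arc QR]
4. ∠AQY = 50°  [△QHA]
5. ∠QAY = 80°  [△QYA]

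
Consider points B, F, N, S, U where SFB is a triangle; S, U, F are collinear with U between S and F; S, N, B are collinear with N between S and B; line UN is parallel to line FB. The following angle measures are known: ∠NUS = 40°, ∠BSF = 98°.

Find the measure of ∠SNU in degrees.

1. ∠BFS = 40°  [UN∥FB, corresponding at U]
2. ∠FBS = 42°  [△SFB]
3. ∠SNU = 42°  [UN∥FB, corresponding at N]

∠SNU = 42°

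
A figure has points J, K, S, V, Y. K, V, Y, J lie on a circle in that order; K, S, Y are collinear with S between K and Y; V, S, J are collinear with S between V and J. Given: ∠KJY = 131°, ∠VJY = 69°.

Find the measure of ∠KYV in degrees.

1. ∠KVY = 49°  [cyclic KVYJ, opposite ∠V+∠J]
2. ∠VKY = 69°  [same arc VY]
3. ∠KYV = 62°  [△KVY]

∠KYV = 62°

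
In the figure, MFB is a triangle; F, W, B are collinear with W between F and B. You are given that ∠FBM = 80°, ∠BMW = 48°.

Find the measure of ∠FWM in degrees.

1. ∠MBW = 80°  [W on ray BF]
2. ∠BWM = 52°  [△MWB]
3. ∠FWM = 128°  [linear pair at W on FB]

∠FWM = 128°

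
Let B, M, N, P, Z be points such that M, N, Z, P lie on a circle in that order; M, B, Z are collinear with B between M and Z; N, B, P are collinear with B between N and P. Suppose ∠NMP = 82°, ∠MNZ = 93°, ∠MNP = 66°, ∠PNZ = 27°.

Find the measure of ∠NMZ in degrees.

1. ∠NZP = 98°  [cyclic MNZP, opposite ∠M+∠Z]
2. ∠NPZ = 55°  [△NZP]
3. ∠NMZ = 55°  [same arc NZ]

∠NMZ = 55°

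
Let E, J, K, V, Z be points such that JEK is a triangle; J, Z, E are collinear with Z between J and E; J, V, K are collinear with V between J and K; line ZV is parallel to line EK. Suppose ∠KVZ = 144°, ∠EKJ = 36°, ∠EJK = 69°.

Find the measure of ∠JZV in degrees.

∠JZV = 75°

1. ∠JVZ = 36°  [linear pair at V on JK]
2. ∠VJZ = 69°  [Z on JE, V on JK]
3. ∠JZV = 75°  [△JZV]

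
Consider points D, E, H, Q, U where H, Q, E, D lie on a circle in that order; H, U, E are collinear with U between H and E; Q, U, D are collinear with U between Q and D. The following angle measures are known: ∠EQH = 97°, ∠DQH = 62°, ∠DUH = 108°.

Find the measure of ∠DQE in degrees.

∠DQE = 35°

1. ∠EDH = 83°  [cyclic HQED, opposite ∠Q+∠D]
2. ∠DEH = 62°  [same arc HD]
3. ∠DHE = 35°  [△HED]
4. ∠DQE = 35°  [same arc ED]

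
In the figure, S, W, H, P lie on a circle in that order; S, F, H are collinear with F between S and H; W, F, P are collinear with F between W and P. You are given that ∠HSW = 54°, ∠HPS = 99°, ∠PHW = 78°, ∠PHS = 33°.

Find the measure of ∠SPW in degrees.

1. ∠PSW = 102°  [cyclic SWHP, opposite ∠S+∠H]
2. ∠PWS = 33°  [same arc SP]
3. ∠SPW = 45°  [△SWP]

∠SPW = 45°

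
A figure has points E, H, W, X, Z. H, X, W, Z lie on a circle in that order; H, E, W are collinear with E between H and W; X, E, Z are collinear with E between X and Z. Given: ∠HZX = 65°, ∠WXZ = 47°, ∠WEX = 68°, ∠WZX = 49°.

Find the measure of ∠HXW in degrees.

1. ∠HWX = 65°  [same arc HX]
2. ∠WHX = 49°  [same arc XW]
3. ∠HXW = 66°  [△HXW]

∠HXW = 66°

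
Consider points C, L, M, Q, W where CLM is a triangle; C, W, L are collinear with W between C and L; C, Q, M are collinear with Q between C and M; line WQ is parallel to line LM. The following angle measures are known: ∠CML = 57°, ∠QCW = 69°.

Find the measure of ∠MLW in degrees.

1. ∠CQW = 57°  [WQ∥LM, corresponding at Q]
2. ∠CWQ = 54°  [△CWQ]
3. ∠LWQ = 126°  [linear pair at W on CL]
4. ∠MLW = 54°  [WQ∥LM, co-interior at L–W]

∠MLW = 54°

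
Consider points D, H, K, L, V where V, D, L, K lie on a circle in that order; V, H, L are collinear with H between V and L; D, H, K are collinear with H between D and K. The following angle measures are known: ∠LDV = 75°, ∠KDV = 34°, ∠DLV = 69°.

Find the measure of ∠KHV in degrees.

∠KHV = 70°

1. ∠LKV = 105°  [cyclic VDLK, opposite ∠D+∠K]
2. ∠KLV = 34°  [same arc VK]
3. ∠DKV = 69°  [same arc VD]
4. ∠KVL = 41°  [△VLK]
5. ∠KHV = 70°  [△VHK]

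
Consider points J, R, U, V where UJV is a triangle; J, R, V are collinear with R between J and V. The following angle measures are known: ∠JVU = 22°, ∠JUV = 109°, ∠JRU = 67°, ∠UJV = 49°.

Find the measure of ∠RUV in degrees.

1. ∠RVU = 22°  [R on ray VJ]
2. ∠URV = 113°  [linear pair at R on JV]
3. ∠RUV = 45°  [△URV]

∠RUV = 45°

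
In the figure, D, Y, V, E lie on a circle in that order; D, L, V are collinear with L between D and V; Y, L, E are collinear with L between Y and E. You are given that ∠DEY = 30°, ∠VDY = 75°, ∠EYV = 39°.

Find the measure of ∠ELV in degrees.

∠ELV = 69°

1. ∠DVY = 30°  [same arc DY]
2. ∠VEY = 75°  [same arc YV]
3. ∠DYV = 75°  [△DYV]
4. ∠EDV = 39°  [same arc VE]
5. ∠DEV = 105°  [cyclic DYVE, opposite ∠Y+∠E]
6. ∠DVE = 36°  [△DVE]
7. ∠ELV = 69°  [△VLE]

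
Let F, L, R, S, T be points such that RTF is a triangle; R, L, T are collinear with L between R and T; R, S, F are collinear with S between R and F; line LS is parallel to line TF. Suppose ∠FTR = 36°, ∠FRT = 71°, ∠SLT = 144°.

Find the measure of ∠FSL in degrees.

∠FSL = 107°

1. ∠RFT = 73°  [△RTF]
2. ∠LSR = 73°  [LS∥TF, corresponding at S]
3. ∠FSL = 107°  [linear pair at S on RF]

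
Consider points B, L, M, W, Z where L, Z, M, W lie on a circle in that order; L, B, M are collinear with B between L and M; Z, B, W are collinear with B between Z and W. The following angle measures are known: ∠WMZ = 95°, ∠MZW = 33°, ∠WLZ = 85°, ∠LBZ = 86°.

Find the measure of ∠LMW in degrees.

1. ∠MWZ = 52°  [△ZMW]
2. ∠MBW = 86°  [vertical angles at B]
3. ∠LMW = 42°  [△MBW]

∠LMW = 42°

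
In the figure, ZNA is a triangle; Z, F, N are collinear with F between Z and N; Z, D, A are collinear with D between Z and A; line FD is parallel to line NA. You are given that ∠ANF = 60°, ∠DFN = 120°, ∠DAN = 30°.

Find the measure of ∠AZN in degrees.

1. ∠ANZ = 60°  [F on ray NZ]
2. ∠NAZ = 30°  [D on ray AZ]
3. ∠AZN = 90°  [△ZNA]

∠AZN = 90°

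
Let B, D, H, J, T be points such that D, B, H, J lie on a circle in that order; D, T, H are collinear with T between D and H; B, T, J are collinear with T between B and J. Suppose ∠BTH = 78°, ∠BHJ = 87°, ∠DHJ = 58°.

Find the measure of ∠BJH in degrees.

1. ∠DTJ = 78°  [vertical angles at T]
2. ∠HTJ = 102°  [linear pair at T on DH]
3. ∠BJH = 20°  [△HTJ]

∠BJH = 20°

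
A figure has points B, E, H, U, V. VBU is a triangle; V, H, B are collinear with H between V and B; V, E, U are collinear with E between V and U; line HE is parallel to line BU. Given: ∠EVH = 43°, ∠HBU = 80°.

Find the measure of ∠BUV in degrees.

∠BUV = 57°

1. ∠BVU = 43°  [H on VB, E on VU]
2. ∠UBV = 80°  [H on ray BV]
3. ∠BUV = 57°  [△VBU]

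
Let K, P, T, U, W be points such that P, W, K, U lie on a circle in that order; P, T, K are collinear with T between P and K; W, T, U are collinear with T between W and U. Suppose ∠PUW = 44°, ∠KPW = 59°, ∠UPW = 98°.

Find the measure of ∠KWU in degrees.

1. ∠KUW = 59°  [same arc WK]
2. ∠UKW = 82°  [cyclic PWKU, opposite ∠P+∠K]
3. ∠KWU = 39°  [△WKU]

∠KWU = 39°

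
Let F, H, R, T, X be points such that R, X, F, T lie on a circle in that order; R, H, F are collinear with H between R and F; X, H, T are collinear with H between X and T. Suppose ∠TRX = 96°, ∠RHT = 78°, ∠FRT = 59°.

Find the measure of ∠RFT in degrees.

∠RFT = 41°

1. ∠TFX = 84°  [cyclic RXFT, opposite ∠R+∠F]
2. ∠FHT = 102°  [linear pair at H on RF]
3. ∠FXT = 59°  [same arc FT]
4. ∠FTX = 37°  [△XFT]
5. ∠RFT = 41°  [△FHT]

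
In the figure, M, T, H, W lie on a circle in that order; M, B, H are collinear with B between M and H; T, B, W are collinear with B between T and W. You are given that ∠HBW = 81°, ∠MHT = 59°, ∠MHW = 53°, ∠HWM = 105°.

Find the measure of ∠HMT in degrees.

1. ∠MBT = 81°  [vertical angles at B]
2. ∠MTW = 53°  [same arc MW]
3. ∠HMT = 46°  [△MBT]

∠HMT = 46°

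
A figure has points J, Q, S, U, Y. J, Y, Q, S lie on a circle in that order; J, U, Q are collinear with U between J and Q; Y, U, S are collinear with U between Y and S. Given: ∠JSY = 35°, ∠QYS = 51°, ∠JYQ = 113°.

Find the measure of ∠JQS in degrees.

1. ∠QJS = 51°  [same arc QS]
2. ∠JSQ = 67°  [cyclic JYQS, opposite ∠Y+∠S]
3. ∠JQS = 62°  [△JQS]

∠JQS = 62°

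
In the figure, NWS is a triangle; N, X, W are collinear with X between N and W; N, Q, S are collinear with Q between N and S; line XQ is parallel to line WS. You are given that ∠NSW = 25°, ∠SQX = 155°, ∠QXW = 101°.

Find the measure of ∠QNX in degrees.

∠QNX = 76°

1. ∠NQX = 25°  [XQ∥WS, corresponding at Q]
2. ∠NXQ = 79°  [linear pair at X on NW]
3. ∠QNX = 76°  [△NXQ]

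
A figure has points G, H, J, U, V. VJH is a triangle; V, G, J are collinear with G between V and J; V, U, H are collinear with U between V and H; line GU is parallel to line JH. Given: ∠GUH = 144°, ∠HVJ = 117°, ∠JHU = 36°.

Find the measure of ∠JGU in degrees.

∠JGU = 153°

1. ∠GUV = 36°  [linear pair at U on VH]
2. ∠GVU = 117°  [G on VJ, U on VH]
3. ∠UGV = 27°  [△VGU]
4. ∠JGU = 153°  [linear pair at G on VJ]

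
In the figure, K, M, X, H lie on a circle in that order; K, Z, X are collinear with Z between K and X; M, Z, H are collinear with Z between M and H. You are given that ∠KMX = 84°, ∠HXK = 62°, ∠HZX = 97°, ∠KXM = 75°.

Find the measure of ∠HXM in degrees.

1. ∠KHX = 96°  [cyclic KMXH, opposite ∠M+∠H]
2. ∠HKX = 22°  [△KXH]
3. ∠MHX = 21°  [△XZH]
4. ∠HMX = 22°  [same arc XH]
5. ∠HXM = 137°  [△MXH]

∠HXM = 137°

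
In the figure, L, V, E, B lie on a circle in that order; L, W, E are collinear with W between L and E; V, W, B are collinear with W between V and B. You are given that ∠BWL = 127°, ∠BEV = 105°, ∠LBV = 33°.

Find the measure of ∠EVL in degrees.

∠EVL = 92°

1. ∠EWV = 127°  [vertical angles at W]
2. ∠BLV = 75°  [cyclic LVEB, opposite ∠L+∠E]
3. ∠LEV = 33°  [same arc LV]
4. ∠BVL = 72°  [△LVB]
5. ∠LWV = 53°  [linear pair at W on LE]
6. ∠ELV = 55°  [△LWV]
7. ∠EVL = 92°  [△LVE]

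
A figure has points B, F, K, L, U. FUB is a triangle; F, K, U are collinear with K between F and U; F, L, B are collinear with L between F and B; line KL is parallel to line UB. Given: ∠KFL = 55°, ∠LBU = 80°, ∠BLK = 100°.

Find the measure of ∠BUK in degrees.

1. ∠BFU = 55°  [K on FU, L on FB]
2. ∠FBU = 80°  [L on ray BF]
3. ∠BUF = 45°  [△FUB]
4. ∠BUK = 45°  [K on ray UF]

∠BUK = 45°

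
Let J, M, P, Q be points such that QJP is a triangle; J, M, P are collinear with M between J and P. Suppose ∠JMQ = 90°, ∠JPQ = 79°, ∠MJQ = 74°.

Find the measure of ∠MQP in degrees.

∠MQP = 11°

1. ∠PMQ = 90°  [linear pair at M on JP]
2. ∠MPQ = 79°  [M on ray PJ]
3. ∠MQP = 11°  [△QMP]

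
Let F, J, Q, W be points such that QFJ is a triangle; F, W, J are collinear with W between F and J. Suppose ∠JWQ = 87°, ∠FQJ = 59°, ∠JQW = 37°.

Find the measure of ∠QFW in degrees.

∠QFW = 65°

1. ∠QJW = 56°  [△QWJ]
2. ∠FJQ = 56°  [W on ray JF]
3. ∠JFQ = 65°  [△QFJ]
4. ∠QFW = 65°  [W on ray FJ]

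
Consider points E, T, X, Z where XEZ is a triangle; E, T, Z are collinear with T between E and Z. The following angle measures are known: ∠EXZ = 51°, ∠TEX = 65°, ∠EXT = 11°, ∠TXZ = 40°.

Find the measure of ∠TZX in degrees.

∠TZX = 64°

1. ∠ETX = 104°  [△XET]
2. ∠XTZ = 76°  [linear pair at T on EZ]
3. ∠TZX = 64°  [△XTZ]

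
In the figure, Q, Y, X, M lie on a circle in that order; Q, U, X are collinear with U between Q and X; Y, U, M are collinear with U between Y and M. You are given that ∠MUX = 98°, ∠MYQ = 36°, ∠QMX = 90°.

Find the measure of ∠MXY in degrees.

1. ∠MXQ = 36°  [same arc QM]
2. ∠MQX = 54°  [△QXM]
3. ∠XMY = 46°  [△XUM]
4. ∠MYX = 54°  [same arc XM]
5. ∠MXY = 80°  [△YXM]

∠MXY = 80°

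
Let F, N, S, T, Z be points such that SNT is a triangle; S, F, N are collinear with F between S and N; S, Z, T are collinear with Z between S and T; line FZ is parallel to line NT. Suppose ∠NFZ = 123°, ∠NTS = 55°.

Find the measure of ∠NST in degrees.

1. ∠SFZ = 57°  [linear pair at F on SN]
2. ∠FZS = 55°  [FZ∥NT, corresponding at Z]
3. ∠FSZ = 68°  [△SFZ]
4. ∠NST = 68°  [F on SN, Z on ST]

∠NST = 68°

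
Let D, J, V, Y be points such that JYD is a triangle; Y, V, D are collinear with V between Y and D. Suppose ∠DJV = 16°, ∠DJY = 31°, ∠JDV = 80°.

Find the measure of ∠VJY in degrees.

∠VJY = 15°

1. ∠DVJ = 84°  [△JVD]
2. ∠JDY = 80°  [V on ray DY]
3. ∠JVY = 96°  [linear pair at V on YD]
4. ∠DYJ = 69°  [△JYD]
5. ∠JYV = 69°  [V on ray YD]
6. ∠VJY = 15°  [△JYV]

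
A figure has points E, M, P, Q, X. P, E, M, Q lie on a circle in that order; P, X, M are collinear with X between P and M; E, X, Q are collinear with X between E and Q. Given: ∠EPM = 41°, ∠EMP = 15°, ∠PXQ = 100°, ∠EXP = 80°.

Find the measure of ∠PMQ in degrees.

∠PMQ = 59°

1. ∠EQM = 41°  [same arc EM]
2. ∠MXQ = 80°  [linear pair at X on PM]
3. ∠PMQ = 59°  [△MXQ]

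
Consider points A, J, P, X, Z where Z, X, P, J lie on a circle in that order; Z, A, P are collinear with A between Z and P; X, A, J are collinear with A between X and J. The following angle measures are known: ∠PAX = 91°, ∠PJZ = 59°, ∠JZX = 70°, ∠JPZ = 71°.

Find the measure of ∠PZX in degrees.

1. ∠XAZ = 89°  [linear pair at A on ZP]
2. ∠JXZ = 71°  [same arc ZJ]
3. ∠PZX = 20°  [△ZAX]

∠PZX = 20°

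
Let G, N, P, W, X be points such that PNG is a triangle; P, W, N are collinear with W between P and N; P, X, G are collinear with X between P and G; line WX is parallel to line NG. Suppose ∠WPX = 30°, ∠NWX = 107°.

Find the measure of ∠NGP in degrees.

∠NGP = 77°

1. ∠PWX = 73°  [linear pair at W on PN]
2. ∠PXW = 77°  [△PWX]
3. ∠NGP = 77°  [WX∥NG, corresponding at X]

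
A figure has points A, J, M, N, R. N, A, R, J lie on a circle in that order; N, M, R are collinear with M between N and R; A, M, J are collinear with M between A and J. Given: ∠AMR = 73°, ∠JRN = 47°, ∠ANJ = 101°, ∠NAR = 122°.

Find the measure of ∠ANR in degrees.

∠ANR = 26°

1. ∠AMN = 107°  [linear pair at M on NR]
2. ∠JAN = 47°  [same arc NJ]
3. ∠ANR = 26°  [△NMA]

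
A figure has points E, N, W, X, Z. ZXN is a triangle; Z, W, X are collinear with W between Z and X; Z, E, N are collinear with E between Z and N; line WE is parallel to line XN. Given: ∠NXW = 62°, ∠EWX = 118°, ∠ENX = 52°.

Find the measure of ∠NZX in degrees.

1. ∠NXZ = 62°  [W on ray XZ]
2. ∠XNZ = 52°  [E on ray NZ]
3. ∠NZX = 66°  [△ZXN]

∠NZX = 66°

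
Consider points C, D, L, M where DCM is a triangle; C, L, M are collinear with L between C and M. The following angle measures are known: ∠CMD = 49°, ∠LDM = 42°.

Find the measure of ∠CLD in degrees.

1. ∠DML = 49°  [L on ray MC]
2. ∠DLM = 89°  [△DLM]
3. ∠CLD = 91°  [linear pair at L on CM]

∠CLD = 91°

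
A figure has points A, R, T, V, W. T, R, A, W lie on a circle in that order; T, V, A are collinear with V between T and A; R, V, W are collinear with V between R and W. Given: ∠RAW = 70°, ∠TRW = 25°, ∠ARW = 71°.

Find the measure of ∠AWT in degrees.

∠AWT = 84°

1. ∠TAW = 25°  [same arc TW]
2. ∠ATW = 71°  [same arc AW]
3. ∠AWT = 84°  [△TAW]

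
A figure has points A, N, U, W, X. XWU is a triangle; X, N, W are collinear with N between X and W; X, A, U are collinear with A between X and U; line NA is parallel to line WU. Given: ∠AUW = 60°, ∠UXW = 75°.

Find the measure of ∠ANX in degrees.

∠ANX = 45°

1. ∠WUX = 60°  [A on ray UX]
2. ∠UWX = 45°  [△XWU]
3. ∠ANX = 45°  [NA∥WU, corresponding at N]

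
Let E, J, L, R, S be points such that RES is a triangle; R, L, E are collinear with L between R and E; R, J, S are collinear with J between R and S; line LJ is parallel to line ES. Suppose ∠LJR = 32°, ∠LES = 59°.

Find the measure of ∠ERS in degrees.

∠ERS = 89°

1. ∠ESR = 32°  [LJ∥ES, corresponding at J]
2. ∠RES = 59°  [L on ray ER]
3. ∠ERS = 89°  [△RES]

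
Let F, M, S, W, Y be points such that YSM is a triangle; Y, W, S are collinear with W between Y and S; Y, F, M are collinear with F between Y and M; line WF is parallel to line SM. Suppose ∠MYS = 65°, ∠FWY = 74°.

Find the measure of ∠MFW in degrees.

∠MFW = 139°

1. ∠FYW = 65°  [W on YS, F on YM]
2. ∠WFY = 41°  [△YWF]
3. ∠MFW = 139°  [linear pair at F on YM]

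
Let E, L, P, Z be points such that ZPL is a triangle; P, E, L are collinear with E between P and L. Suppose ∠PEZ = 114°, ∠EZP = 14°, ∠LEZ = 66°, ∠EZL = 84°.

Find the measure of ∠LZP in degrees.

∠LZP = 98°

1. ∠EPZ = 52°  [△ZPE]
2. ∠ELZ = 30°  [△ZEL]
3. ∠LPZ = 52°  [E on ray PL]
4. ∠PLZ = 30°  [E on ray LP]
5. ∠LZP = 98°  [△ZPL]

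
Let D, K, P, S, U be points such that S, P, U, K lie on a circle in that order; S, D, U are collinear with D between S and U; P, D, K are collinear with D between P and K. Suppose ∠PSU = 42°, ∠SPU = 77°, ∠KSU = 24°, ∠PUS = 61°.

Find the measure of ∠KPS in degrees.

1. ∠SKU = 103°  [cyclic SPUK, opposite ∠P+∠K]
2. ∠KUS = 53°  [△SUK]
3. ∠KPS = 53°  [same arc SK]

∠KPS = 53°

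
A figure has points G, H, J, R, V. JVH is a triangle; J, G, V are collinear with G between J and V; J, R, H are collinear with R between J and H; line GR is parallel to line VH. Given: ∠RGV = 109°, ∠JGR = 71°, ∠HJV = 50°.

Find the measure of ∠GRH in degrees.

1. ∠HVJ = 71°  [GR∥VH, corresponding at G]
2. ∠JHV = 59°  [△JVH]
3. ∠GRJ = 59°  [GR∥VH, corresponding at R]
4. ∠GRH = 121°  [linear pair at R on JH]

∠GRH = 121°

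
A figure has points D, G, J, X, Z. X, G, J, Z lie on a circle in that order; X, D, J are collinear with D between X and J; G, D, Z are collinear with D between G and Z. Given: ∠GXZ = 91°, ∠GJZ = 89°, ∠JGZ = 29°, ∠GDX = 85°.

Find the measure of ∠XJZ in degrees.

1. ∠GZJ = 62°  [△GJZ]
2. ∠JDZ = 85°  [vertical angles at D]
3. ∠XJZ = 33°  [△JDZ]

∠XJZ = 33°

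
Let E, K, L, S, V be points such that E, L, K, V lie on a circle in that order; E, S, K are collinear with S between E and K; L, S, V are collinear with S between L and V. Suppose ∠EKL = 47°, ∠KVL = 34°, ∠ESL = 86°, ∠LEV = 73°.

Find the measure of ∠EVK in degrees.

1. ∠KEL = 34°  [same arc LK]
2. ∠ELK = 99°  [△ELK]
3. ∠EVK = 81°  [cyclic ELKV, opposite ∠L+∠V]

∠EVK = 81°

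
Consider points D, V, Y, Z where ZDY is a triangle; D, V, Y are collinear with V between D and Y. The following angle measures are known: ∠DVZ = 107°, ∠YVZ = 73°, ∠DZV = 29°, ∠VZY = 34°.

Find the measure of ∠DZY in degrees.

∠DZY = 63°

1. ∠VDZ = 44°  [△ZDV]
2. ∠VYZ = 73°  [△ZVY]
3. ∠YDZ = 44°  [V on ray DY]
4. ∠DYZ = 73°  [V on ray YD]
5. ∠DZY = 63°  [△ZDY]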